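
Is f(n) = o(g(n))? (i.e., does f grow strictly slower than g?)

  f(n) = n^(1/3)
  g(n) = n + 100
True

f(n) = n^(1/3) is O(n^(1/3)), and g(n) = n + 100 is O(n).
Since O(n^(1/3)) grows strictly slower than O(n), f(n) = o(g(n)) is true.
This means lim(n→∞) f(n)/g(n) = 0.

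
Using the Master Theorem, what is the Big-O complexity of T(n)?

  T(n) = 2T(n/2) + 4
Θ(n)

Master Theorem: a = 2, b = 2, f(n) = 4.
Compute the critical exponent d = log₂(2) = 1.
Compare f(n) = Θ(1) against n^d:
  k = 0 < d = 1, so f(n) = O(n^(d-ε)) — Case 1.
  The recursion cost dominates: T(n) = Θ(n^d) = Θ(n).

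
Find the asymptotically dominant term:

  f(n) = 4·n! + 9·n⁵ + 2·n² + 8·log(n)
4·n!

Looking at each term:
  - 4·n! is O(n!)
  - 9·n⁵ is O(n⁵)
  - 2·n² is O(n²)
  - 8·log(n) is O(log n)

The term 4·n! (O(n!)) grows fastest and dominates all others.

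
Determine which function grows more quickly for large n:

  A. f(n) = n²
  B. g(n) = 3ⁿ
B

f(n) = n² is O(n²), while g(n) = 3ⁿ is O(3ⁿ).
Since O(3ⁿ) grows faster than O(n²), g(n) dominates.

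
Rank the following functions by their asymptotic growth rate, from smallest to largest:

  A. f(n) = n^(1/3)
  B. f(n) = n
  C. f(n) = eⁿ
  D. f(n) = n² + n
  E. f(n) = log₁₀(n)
E < A < B < D < C

Comparing growth rates:
E = log₁₀(n) is O(log n)
A = n^(1/3) is O(n^(1/3))
B = n is O(n)
D = n² + n is O(n²)
C = eⁿ is O(eⁿ)

Therefore, the order from slowest to fastest is: E < A < B < D < C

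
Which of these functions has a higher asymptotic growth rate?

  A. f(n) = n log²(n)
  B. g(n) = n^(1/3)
A

f(n) = n log²(n) is O(n log² n), while g(n) = n^(1/3) is O(n^(1/3)).
Since O(n log² n) grows faster than O(n^(1/3)), f(n) dominates.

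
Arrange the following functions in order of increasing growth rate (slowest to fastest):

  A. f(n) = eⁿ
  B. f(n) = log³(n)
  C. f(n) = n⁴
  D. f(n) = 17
D < B < C < A

Comparing growth rates:
D = 17 is O(1)
B = log³(n) is O(log³ n)
C = n⁴ is O(n⁴)
A = eⁿ is O(eⁿ)

Therefore, the order from slowest to fastest is: D < B < C < A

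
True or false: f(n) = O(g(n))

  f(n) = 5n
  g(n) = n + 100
True

f(n) = 5n and g(n) = n + 100 are both O(n).
Big-O permits equal growth rates (f ≤ c·g for some c), so f(n) = O(g(n)) is true.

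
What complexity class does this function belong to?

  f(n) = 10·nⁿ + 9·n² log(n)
O(nⁿ)

The dominant term in 10·nⁿ + 9·n² log(n) is 10·nⁿ, which is Θ(nⁿ).
Lower-order terms (9·n² log(n)) are asymptotically negligible.
Constants are absorbed, so the tightest bound is O(nⁿ).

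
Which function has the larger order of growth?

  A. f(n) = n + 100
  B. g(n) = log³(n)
A

f(n) = n + 100 is O(n), while g(n) = log³(n) is O(log³ n).
Since O(n) grows faster than O(log³ n), f(n) dominates.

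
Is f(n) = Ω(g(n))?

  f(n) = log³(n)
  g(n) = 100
True

f(n) = log³(n) is O(log³ n), and g(n) = 100 is O(1).
Since O(log³ n) grows at least as fast as O(1), f(n) = Ω(g(n)) is true.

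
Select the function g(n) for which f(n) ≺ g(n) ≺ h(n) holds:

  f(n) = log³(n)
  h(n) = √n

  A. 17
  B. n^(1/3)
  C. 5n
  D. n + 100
B

We need g(n) with log³(n) = o(g(n)) and g(n) = o(√n), i.e. O(log³ n) ≺ g ≺ O(√n).
Check each option:
  A. 17 — O(1) does not grow strictly faster than f(n)
  B. n^(1/3) — O(n^(1/3)) is strictly between O(log³ n) and O(√n) ✓
  C. 5n — O(n) does not grow strictly slower than h(n)
  D. n + 100 — O(n) does not grow strictly slower than h(n)

Only option B (n^(1/3)) lies strictly between.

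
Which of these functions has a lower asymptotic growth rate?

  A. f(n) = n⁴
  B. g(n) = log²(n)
B

f(n) = n⁴ is O(n⁴), while g(n) = log²(n) is O(log² n).
Since O(log² n) grows slower than O(n⁴), g(n) is dominated.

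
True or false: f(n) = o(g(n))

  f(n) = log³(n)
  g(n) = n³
True

f(n) = log³(n) is O(log³ n), and g(n) = n³ is O(n³).
Since O(log³ n) grows strictly slower than O(n³), f(n) = o(g(n)) is true.
This means lim(n→∞) f(n)/g(n) = 0.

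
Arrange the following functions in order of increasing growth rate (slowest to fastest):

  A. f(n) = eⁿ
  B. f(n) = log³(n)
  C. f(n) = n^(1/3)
B < C < A

Comparing growth rates:
B = log³(n) is O(log³ n)
C = n^(1/3) is O(n^(1/3))
A = eⁿ is O(eⁿ)

Therefore, the order from slowest to fastest is: B < C < A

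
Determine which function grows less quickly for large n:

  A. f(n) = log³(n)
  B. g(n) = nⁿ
A

f(n) = log³(n) is O(log³ n), while g(n) = nⁿ is O(nⁿ).
Since O(log³ n) grows slower than O(nⁿ), f(n) is dominated.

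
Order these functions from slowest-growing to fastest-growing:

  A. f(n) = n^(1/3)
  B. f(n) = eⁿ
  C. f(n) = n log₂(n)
A < C < B

Comparing growth rates:
A = n^(1/3) is O(n^(1/3))
C = n log₂(n) is O(n log n)
B = eⁿ is O(eⁿ)

Therefore, the order from slowest to fastest is: A < C < B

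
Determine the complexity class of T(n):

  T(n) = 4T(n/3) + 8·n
Θ(n^log₃(4))

Master Theorem: a = 4, b = 3, f(n) = 8·n.
Compute the critical exponent d = log₃(4) = 1.262.
Compare f(n) = Θ(n) against n^d:
  k = 1 < d = 1.262, so f(n) = O(n^(d-ε)) — Case 1.
  The recursion cost dominates: T(n) = Θ(n^d) = Θ(n^log₃(4)).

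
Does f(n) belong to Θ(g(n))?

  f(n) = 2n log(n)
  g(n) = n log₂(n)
True

f(n) = 2n log(n) and g(n) = n log₂(n) are both O(n log n).
Since they have the same asymptotic growth rate, f(n) = Θ(g(n)) is true.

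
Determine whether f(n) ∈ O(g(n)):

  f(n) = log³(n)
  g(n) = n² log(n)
True

f(n) = log³(n) is O(log³ n), and g(n) = n² log(n) is O(n² log n).
Since O(log³ n) ⊆ O(n² log n) (f grows no faster than g), f(n) = O(g(n)) is true.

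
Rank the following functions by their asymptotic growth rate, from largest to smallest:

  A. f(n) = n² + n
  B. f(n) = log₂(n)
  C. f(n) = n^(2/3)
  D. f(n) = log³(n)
A > C > D > B

Comparing growth rates:
A = n² + n is O(n²)
C = n^(2/3) is O(n^(2/3))
D = log³(n) is O(log³ n)
B = log₂(n) is O(log n)

Therefore, the order from fastest to slowest is: A > C > D > B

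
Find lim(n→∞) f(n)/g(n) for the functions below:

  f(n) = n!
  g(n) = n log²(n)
∞

Since n! (O(n!)) grows faster than n log²(n) (O(n log² n)),
the ratio f(n)/g(n) → ∞ as n → ∞.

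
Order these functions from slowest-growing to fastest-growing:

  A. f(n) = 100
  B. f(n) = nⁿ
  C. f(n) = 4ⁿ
A < C < B

Comparing growth rates:
A = 100 is O(1)
C = 4ⁿ is O(4ⁿ)
B = nⁿ is O(nⁿ)

Therefore, the order from slowest to fastest is: A < C < B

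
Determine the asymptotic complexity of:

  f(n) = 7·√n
O(√n)

The dominant term in 7·√n is 7·√n, which is Θ(√n).
Constants are absorbed, so the tightest bound is O(√n).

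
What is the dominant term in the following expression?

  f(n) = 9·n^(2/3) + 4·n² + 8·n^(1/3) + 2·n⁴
2·n⁴

Looking at each term:
  - 9·n^(2/3) is O(n^(2/3))
  - 4·n² is O(n²)
  - 8·n^(1/3) is O(n^(1/3))
  - 2·n⁴ is O(n⁴)

The term 2·n⁴ (O(n⁴)) grows fastest and dominates all others.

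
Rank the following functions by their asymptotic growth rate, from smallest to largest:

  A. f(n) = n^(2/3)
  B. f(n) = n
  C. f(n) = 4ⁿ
A < B < C

Comparing growth rates:
A = n^(2/3) is O(n^(2/3))
B = n is O(n)
C = 4ⁿ is O(4ⁿ)

Therefore, the order from slowest to fastest is: A < B < C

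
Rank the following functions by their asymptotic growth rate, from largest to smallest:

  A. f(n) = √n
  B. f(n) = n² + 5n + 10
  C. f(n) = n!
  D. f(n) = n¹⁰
C > D > B > A

Comparing growth rates:
C = n! is O(n!)
D = n¹⁰ is O(n¹⁰)
B = n² + 5n + 10 is O(n²)
A = √n is O(√n)

Therefore, the order from fastest to slowest is: C > D > B > A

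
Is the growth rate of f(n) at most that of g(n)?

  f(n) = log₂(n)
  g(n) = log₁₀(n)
True

f(n) = log₂(n) and g(n) = log₁₀(n) are both O(log n).
Big-O permits equal growth rates (f ≤ c·g for some c), so f(n) = O(g(n)) is true.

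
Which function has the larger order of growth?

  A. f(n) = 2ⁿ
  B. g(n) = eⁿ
B

f(n) = 2ⁿ is O(2ⁿ), while g(n) = eⁿ is O(eⁿ).
Since O(eⁿ) grows faster than O(2ⁿ), g(n) dominates.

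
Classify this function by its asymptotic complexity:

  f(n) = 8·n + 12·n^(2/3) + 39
O(n)

The dominant term in 8·n + 12·n^(2/3) + 39 is 8·n, which is Θ(n).
Lower-order terms (12·n^(2/3), 39) are asymptotically negligible.
Constants are absorbed, so the tightest bound is O(n).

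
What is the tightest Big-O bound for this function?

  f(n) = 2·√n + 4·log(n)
O(√n)

The dominant term in 2·√n + 4·log(n) is 2·√n, which is Θ(√n).
Lower-order terms (4·log(n)) are asymptotically negligible.
Constants are absorbed, so the tightest bound is O(√n).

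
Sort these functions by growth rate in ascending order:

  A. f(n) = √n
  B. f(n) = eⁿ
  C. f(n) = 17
C < A < B

Comparing growth rates:
C = 17 is O(1)
A = √n is O(√n)
B = eⁿ is O(eⁿ)

Therefore, the order from slowest to fastest is: C < A < B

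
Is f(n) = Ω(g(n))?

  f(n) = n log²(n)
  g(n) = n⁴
False

f(n) = n log²(n) is O(n log² n), and g(n) = n⁴ is O(n⁴).
Since O(n log² n) grows slower than O(n⁴), f(n) = Ω(g(n)) is false.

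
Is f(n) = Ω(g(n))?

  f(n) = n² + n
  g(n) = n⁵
False

f(n) = n² + n is O(n²), and g(n) = n⁵ is O(n⁵).
Since O(n²) grows slower than O(n⁵), f(n) = Ω(g(n)) is false.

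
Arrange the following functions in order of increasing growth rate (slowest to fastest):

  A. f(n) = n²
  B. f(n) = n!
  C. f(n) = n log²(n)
C < A < B

Comparing growth rates:
C = n log²(n) is O(n log² n)
A = n² is O(n²)
B = n! is O(n!)

Therefore, the order from slowest to fastest is: C < A < B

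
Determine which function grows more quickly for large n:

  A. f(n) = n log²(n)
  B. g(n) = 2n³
B

f(n) = n log²(n) is O(n log² n), while g(n) = 2n³ is O(n³).
Since O(n³) grows faster than O(n log² n), g(n) dominates.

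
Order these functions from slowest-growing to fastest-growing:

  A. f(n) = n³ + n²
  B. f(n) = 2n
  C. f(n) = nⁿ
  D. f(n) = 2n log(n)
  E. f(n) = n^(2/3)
E < B < D < A < C

Comparing growth rates:
E = n^(2/3) is O(n^(2/3))
B = 2n is O(n)
D = 2n log(n) is O(n log n)
A = n³ + n² is O(n³)
C = nⁿ is O(nⁿ)

Therefore, the order from slowest to fastest is: E < B < D < A < C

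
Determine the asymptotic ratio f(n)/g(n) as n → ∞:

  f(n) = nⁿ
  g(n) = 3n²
∞

Since nⁿ (O(nⁿ)) grows faster than 3n² (O(n²)),
the ratio f(n)/g(n) → ∞ as n → ∞.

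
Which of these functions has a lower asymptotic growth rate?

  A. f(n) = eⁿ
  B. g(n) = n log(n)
B

f(n) = eⁿ is O(eⁿ), while g(n) = n log(n) is O(n log n).
Since O(n log n) grows slower than O(eⁿ), g(n) is dominated.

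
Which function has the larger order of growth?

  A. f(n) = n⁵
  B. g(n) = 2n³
A

f(n) = n⁵ is O(n⁵), while g(n) = 2n³ is O(n³).
Since O(n⁵) grows faster than O(n³), f(n) dominates.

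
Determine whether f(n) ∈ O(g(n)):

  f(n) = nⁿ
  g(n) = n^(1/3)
False

f(n) = nⁿ is O(nⁿ), and g(n) = n^(1/3) is O(n^(1/3)).
Since O(nⁿ) grows faster than O(n^(1/3)), f(n) = O(g(n)) is false.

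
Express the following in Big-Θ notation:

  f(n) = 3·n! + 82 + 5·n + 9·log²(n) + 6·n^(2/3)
Θ(n!)

Order the terms by growth rate: 82 ≺ 9·log²(n) ≺ 6·n^(2/3) ≺ 5·n ≺ 3·n!.
The fastest-growing term 3·n! dominates as n → ∞; dropping its constant factor gives Θ(n!).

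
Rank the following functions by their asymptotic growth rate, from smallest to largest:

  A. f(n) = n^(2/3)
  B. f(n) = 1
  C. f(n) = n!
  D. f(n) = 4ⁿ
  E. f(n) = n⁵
B < A < E < D < C

Comparing growth rates:
B = 1 is O(1)
A = n^(2/3) is O(n^(2/3))
E = n⁵ is O(n⁵)
D = 4ⁿ is O(4ⁿ)
C = n! is O(n!)

Therefore, the order from slowest to fastest is: B < A < E < D < C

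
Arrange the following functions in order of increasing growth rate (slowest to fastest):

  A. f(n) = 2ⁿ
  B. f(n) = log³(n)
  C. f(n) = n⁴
B < C < A

Comparing growth rates:
B = log³(n) is O(log³ n)
C = n⁴ is O(n⁴)
A = 2ⁿ is O(2ⁿ)

Therefore, the order from slowest to fastest is: B < C < A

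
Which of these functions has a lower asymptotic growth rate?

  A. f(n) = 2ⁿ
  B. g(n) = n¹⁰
B

f(n) = 2ⁿ is O(2ⁿ), while g(n) = n¹⁰ is O(n¹⁰).
Since O(n¹⁰) grows slower than O(2ⁿ), g(n) is dominated.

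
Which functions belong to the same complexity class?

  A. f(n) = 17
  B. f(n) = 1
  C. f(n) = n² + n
A and B

Examining each function:
  A. 17 is O(1)
  B. 1 is O(1)
  C. n² + n is O(n²)

Functions A and B both have the same complexity class.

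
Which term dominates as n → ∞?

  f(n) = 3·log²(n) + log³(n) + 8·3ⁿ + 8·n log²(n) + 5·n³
8·3ⁿ

Looking at each term:
  - 3·log²(n) is O(log² n)
  - log³(n) is O(log³ n)
  - 8·3ⁿ is O(3ⁿ)
  - 8·n log²(n) is O(n log² n)
  - 5·n³ is O(n³)

The term 8·3ⁿ (O(3ⁿ)) grows fastest and dominates all others.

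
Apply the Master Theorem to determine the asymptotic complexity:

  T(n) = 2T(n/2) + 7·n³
Θ(n³)

Master Theorem: a = 2, b = 2, f(n) = 7·n³.
Compute the critical exponent d = log₂(2) = 1.
Compare f(n) = Θ(n³) against n^d:
  k = 3 > d = 1, so f(n) = Ω(n^(d+ε)) — Case 3.
  Regularity: a·(n/b)^3/n^3 = a/b^3 = 2/8 < 1 ✓.
  The top-level work dominates: T(n) = Θ(f(n)) = Θ(n³).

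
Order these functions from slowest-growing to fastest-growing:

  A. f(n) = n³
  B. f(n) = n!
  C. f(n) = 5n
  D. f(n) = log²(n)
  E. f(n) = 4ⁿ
D < C < A < E < B

Comparing growth rates:
D = log²(n) is O(log² n)
C = 5n is O(n)
A = n³ is O(n³)
E = 4ⁿ is O(4ⁿ)
B = n! is O(n!)

Therefore, the order from slowest to fastest is: D < C < A < E < B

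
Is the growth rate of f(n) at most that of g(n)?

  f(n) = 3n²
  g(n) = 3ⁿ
True

f(n) = 3n² is O(n²), and g(n) = 3ⁿ is O(3ⁿ).
Since O(n²) ⊆ O(3ⁿ) (f grows no faster than g), f(n) = O(g(n)) is true.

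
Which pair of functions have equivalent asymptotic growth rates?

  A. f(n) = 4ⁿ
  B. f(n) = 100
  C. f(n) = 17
B and C

Examining each function:
  A. 4ⁿ is O(4ⁿ)
  B. 100 is O(1)
  C. 17 is O(1)

Functions B and C both have the same complexity class.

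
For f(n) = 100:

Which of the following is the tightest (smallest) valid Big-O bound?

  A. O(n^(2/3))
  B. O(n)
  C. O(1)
C

f(n) = 100 is O(1).
All listed options are valid Big-O bounds (upper bounds),
but O(1) is the tightest (smallest valid bound).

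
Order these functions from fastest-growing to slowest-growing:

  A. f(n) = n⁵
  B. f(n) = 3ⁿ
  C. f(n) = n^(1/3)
B > A > C

Comparing growth rates:
B = 3ⁿ is O(3ⁿ)
A = n⁵ is O(n⁵)
C = n^(1/3) is O(n^(1/3))

Therefore, the order from fastest to slowest is: B > A > C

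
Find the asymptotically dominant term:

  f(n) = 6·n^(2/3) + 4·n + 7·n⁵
7·n⁵

Looking at each term:
  - 6·n^(2/3) is O(n^(2/3))
  - 4·n is O(n)
  - 7·n⁵ is O(n⁵)

The term 7·n⁵ (O(n⁵)) grows fastest and dominates all others.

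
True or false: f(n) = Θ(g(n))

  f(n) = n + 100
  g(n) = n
True

f(n) = n + 100 and g(n) = n are both O(n).
Since they have the same asymptotic growth rate, f(n) = Θ(g(n)) is true.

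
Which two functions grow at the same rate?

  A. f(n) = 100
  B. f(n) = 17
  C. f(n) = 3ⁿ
A and B

Examining each function:
  A. 100 is O(1)
  B. 17 is O(1)
  C. 3ⁿ is O(3ⁿ)

Functions A and B both have the same complexity class.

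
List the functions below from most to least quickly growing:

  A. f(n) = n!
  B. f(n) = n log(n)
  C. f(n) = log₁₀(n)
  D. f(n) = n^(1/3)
A > B > D > C

Comparing growth rates:
A = n! is O(n!)
B = n log(n) is O(n log n)
D = n^(1/3) is O(n^(1/3))
C = log₁₀(n) is O(log n)

Therefore, the order from fastest to slowest is: A > B > D > C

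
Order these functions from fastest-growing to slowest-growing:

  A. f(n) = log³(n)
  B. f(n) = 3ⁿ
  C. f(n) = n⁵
B > C > A

Comparing growth rates:
B = 3ⁿ is O(3ⁿ)
C = n⁵ is O(n⁵)
A = log³(n) is O(log³ n)

Therefore, the order from fastest to slowest is: B > C > A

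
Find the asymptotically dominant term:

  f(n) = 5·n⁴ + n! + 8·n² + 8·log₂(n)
n!

Looking at each term:
  - 5·n⁴ is O(n⁴)
  - n! is O(n!)
  - 8·n² is O(n²)
  - 8·log₂(n) is O(log n)

The term n! (O(n!)) grows fastest and dominates all others.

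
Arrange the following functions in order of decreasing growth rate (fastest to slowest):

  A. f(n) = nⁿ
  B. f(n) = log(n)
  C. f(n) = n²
A > C > B

Comparing growth rates:
A = nⁿ is O(nⁿ)
C = n² is O(n²)
B = log(n) is O(log n)

Therefore, the order from fastest to slowest is: A > C > B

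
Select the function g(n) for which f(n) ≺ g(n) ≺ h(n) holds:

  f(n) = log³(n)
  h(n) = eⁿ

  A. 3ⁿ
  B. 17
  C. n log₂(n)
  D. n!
C

We need g(n) with log³(n) = o(g(n)) and g(n) = o(eⁿ), i.e. O(log³ n) ≺ g ≺ O(eⁿ).
Check each option:
  A. 3ⁿ — O(3ⁿ) does not grow strictly slower than h(n)
  B. 17 — O(1) does not grow strictly faster than f(n)
  C. n log₂(n) — O(n log n) is strictly between O(log³ n) and O(eⁿ) ✓
  D. n! — O(n!) does not grow strictly slower than h(n)

Only option C (n log₂(n)) lies strictly between.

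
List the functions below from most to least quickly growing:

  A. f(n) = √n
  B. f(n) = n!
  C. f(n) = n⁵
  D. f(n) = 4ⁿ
B > D > C > A

Comparing growth rates:
B = n! is O(n!)
D = 4ⁿ is O(4ⁿ)
C = n⁵ is O(n⁵)
A = √n is O(√n)

Therefore, the order from fastest to slowest is: B > D > C > A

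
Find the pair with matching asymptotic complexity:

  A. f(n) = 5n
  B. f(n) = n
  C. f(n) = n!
A and B

Examining each function:
  A. 5n is O(n)
  B. n is O(n)
  C. n! is O(n!)

Functions A and B both have the same complexity class.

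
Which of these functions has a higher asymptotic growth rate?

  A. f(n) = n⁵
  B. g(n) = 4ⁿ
B

f(n) = n⁵ is O(n⁵), while g(n) = 4ⁿ is O(4ⁿ).
Since O(4ⁿ) grows faster than O(n⁵), g(n) dominates.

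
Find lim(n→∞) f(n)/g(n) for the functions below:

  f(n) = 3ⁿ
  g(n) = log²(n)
∞

Since 3ⁿ (O(3ⁿ)) grows faster than log²(n) (O(log² n)),
the ratio f(n)/g(n) → ∞ as n → ∞.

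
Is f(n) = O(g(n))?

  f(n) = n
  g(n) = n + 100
True

f(n) = n and g(n) = n + 100 are both O(n).
Big-O permits equal growth rates (f ≤ c·g for some c), so f(n) = O(g(n)) is true.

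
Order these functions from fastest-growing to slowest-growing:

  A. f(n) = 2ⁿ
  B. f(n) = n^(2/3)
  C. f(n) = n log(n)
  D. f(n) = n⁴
A > D > C > B

Comparing growth rates:
A = 2ⁿ is O(2ⁿ)
D = n⁴ is O(n⁴)
C = n log(n) is O(n log n)
B = n^(2/3) is O(n^(2/3))

Therefore, the order from fastest to slowest is: A > D > C > B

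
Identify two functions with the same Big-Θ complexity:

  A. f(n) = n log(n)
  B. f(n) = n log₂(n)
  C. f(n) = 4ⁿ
A and B

Examining each function:
  A. n log(n) is O(n log n)
  B. n log₂(n) is O(n log n)
  C. 4ⁿ is O(4ⁿ)

Functions A and B both have the same complexity class.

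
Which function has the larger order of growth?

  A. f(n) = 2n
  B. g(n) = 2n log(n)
B

f(n) = 2n is O(n), while g(n) = 2n log(n) is O(n log n).
Since O(n log n) grows faster than O(n), g(n) dominates.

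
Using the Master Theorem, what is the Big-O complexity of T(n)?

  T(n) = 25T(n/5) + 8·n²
Θ(n² log n)

Master Theorem: a = 25, b = 5, f(n) = 8·n².
Compute the critical exponent d = log₅(25) = 2.
Compare f(n) = Θ(n²) against n^d:
  k = 2 = d, so f(n) = Θ(n^d) — Case 2.
  Work is balanced across levels: T(n) = Θ(n^d log n) = Θ(n² log n).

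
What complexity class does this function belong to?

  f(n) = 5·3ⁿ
O(3ⁿ)

The dominant term in 5·3ⁿ is 5·3ⁿ, which is Θ(3ⁿ).
Constants are absorbed, so the tightest bound is O(3ⁿ).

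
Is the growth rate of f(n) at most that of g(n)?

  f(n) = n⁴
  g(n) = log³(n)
False

f(n) = n⁴ is O(n⁴), and g(n) = log³(n) is O(log³ n).
Since O(n⁴) grows faster than O(log³ n), f(n) = O(g(n)) is false.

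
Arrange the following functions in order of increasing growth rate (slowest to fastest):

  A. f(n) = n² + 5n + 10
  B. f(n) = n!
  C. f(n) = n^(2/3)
C < A < B

Comparing growth rates:
C = n^(2/3) is O(n^(2/3))
A = n² + 5n + 10 is O(n²)
B = n! is O(n!)

Therefore, the order from slowest to fastest is: C < A < B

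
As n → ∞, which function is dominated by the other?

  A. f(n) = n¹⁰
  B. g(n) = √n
B

f(n) = n¹⁰ is O(n¹⁰), while g(n) = √n is O(√n).
Since O(√n) grows slower than O(n¹⁰), g(n) is dominated.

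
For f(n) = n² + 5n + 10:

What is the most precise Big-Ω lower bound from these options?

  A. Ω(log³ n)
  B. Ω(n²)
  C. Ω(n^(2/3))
B

f(n) = n² + 5n + 10 is Ω(n²).
All listed options are valid Big-Ω bounds (lower bounds),
but Ω(n²) is the tightest (largest valid bound).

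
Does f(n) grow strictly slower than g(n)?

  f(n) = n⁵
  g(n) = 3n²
False

f(n) = n⁵ is O(n⁵), and g(n) = 3n² is O(n²).
Since O(n⁵) grows faster than or equal to O(n²), f(n) = o(g(n)) is false.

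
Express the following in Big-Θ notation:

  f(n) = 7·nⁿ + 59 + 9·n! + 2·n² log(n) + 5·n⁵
Θ(nⁿ)

Order the terms by growth rate: 59 ≺ 2·n² log(n) ≺ 5·n⁵ ≺ 9·n! ≺ 7·nⁿ.
The fastest-growing term 7·nⁿ dominates as n → ∞; dropping its constant factor gives Θ(nⁿ).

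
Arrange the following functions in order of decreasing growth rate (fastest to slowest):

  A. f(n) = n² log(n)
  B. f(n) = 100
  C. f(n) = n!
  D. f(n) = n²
C > A > D > B

Comparing growth rates:
C = n! is O(n!)
A = n² log(n) is O(n² log n)
D = n² is O(n²)
B = 100 is O(1)

Therefore, the order from fastest to slowest is: C > A > D > B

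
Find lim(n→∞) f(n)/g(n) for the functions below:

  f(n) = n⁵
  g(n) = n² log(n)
∞

Since n⁵ (O(n⁵)) grows faster than n² log(n) (O(n² log n)),
the ratio f(n)/g(n) → ∞ as n → ∞.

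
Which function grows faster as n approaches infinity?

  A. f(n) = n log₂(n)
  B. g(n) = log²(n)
A

f(n) = n log₂(n) is O(n log n), while g(n) = log²(n) is O(log² n).
Since O(n log n) grows faster than O(log² n), f(n) dominates.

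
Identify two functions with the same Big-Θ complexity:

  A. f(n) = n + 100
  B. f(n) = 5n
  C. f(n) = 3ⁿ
A and B

Examining each function:
  A. n + 100 is O(n)
  B. 5n is O(n)
  C. 3ⁿ is O(3ⁿ)

Functions A and B both have the same complexity class.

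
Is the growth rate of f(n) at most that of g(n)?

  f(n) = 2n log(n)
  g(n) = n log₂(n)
True

f(n) = 2n log(n) and g(n) = n log₂(n) are both O(n log n).
Big-O permits equal growth rates (f ≤ c·g for some c), so f(n) = O(g(n)) is true.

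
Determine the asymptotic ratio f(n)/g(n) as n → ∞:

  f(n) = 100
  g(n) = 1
100

Since 100 and 1 have the same growth rate (O(1)),
the ratio converges to a constant: 100.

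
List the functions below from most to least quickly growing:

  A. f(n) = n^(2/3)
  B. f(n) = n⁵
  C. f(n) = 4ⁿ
C > B > A

Comparing growth rates:
C = 4ⁿ is O(4ⁿ)
B = n⁵ is O(n⁵)
A = n^(2/3) is O(n^(2/3))

Therefore, the order from fastest to slowest is: C > B > A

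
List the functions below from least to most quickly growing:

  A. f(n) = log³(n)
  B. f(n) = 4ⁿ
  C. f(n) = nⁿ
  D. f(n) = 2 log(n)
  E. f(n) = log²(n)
D < E < A < B < C

Comparing growth rates:
D = 2 log(n) is O(log n)
E = log²(n) is O(log² n)
A = log³(n) is O(log³ n)
B = 4ⁿ is O(4ⁿ)
C = nⁿ is O(nⁿ)

Therefore, the order from slowest to fastest is: D < E < A < B < C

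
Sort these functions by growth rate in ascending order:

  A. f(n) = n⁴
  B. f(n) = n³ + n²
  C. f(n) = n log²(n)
C < B < A

Comparing growth rates:
C = n log²(n) is O(n log² n)
B = n³ + n² is O(n³)
A = n⁴ is O(n⁴)

Therefore, the order from slowest to fastest is: C < B < A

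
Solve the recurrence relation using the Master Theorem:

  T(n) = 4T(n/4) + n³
Θ(n³)

Master Theorem: a = 4, b = 4, f(n) = n³.
Compute the critical exponent d = log₄(4) = 1.
Compare f(n) = Θ(n³) against n^d:
  k = 3 > d = 1, so f(n) = Ω(n^(d+ε)) — Case 3.
  Regularity: a·(n/b)^3/n^3 = a/b^3 = 4/64 < 1 ✓.
  The top-level work dominates: T(n) = Θ(f(n)) = Θ(n³).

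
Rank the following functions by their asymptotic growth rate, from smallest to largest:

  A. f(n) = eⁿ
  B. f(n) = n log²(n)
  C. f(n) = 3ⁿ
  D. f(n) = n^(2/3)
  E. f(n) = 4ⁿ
D < B < A < C < E

Comparing growth rates:
D = n^(2/3) is O(n^(2/3))
B = n log²(n) is O(n log² n)
A = eⁿ is O(eⁿ)
C = 3ⁿ is O(3ⁿ)
E = 4ⁿ is O(4ⁿ)

Therefore, the order from slowest to fastest is: D < B < A < C < E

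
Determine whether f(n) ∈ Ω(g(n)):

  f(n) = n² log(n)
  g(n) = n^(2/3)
True

f(n) = n² log(n) is O(n² log n), and g(n) = n^(2/3) is O(n^(2/3)).
Since O(n² log n) grows at least as fast as O(n^(2/3)), f(n) = Ω(g(n)) is true.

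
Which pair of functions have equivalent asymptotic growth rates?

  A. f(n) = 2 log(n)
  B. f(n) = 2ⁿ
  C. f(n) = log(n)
A and C

Examining each function:
  A. 2 log(n) is O(log n)
  B. 2ⁿ is O(2ⁿ)
  C. log(n) is O(log n)

Functions A and C both have the same complexity class.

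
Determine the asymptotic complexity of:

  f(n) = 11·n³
O(n³)

The dominant term in 11·n³ is 11·n³, which is Θ(n³).
Constants are absorbed, so the tightest bound is O(n³).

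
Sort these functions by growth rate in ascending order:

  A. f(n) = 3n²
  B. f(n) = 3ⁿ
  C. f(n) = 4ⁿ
A < B < C

Comparing growth rates:
A = 3n² is O(n²)
B = 3ⁿ is O(3ⁿ)
C = 4ⁿ is O(4ⁿ)

Therefore, the order from slowest to fastest is: A < B < C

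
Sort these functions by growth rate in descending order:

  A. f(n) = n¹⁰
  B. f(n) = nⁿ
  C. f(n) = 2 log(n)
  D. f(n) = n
B > A > D > C

Comparing growth rates:
B = nⁿ is O(nⁿ)
A = n¹⁰ is O(n¹⁰)
D = n is O(n)
C = 2 log(n) is O(log n)

Therefore, the order from fastest to slowest is: B > A > D > C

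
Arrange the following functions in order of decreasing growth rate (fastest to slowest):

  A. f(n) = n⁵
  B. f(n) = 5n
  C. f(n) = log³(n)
A > B > C

Comparing growth rates:
A = n⁵ is O(n⁵)
B = 5n is O(n)
C = log³(n) is O(log³ n)

Therefore, the order from fastest to slowest is: A > B > C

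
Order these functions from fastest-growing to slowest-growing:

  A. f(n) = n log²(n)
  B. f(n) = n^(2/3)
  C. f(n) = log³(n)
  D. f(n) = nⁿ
D > A > B > C

Comparing growth rates:
D = nⁿ is O(nⁿ)
A = n log²(n) is O(n log² n)
B = n^(2/3) is O(n^(2/3))
C = log³(n) is O(log³ n)

Therefore, the order from fastest to slowest is: D > A > B > C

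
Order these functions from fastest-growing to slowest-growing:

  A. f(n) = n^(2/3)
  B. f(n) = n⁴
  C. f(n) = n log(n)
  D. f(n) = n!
D > B > C > A

Comparing growth rates:
D = n! is O(n!)
B = n⁴ is O(n⁴)
C = n log(n) is O(n log n)
A = n^(2/3) is O(n^(2/3))

Therefore, the order from fastest to slowest is: D > B > C > A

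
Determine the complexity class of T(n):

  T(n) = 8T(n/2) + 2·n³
Θ(n³ log n)

Master Theorem: a = 8, b = 2, f(n) = 2·n³.
Compute the critical exponent d = log₂(8) = 3.
Compare f(n) = Θ(n³) against n^d:
  k = 3 = d, so f(n) = Θ(n^d) — Case 2.
  Work is balanced across levels: T(n) = Θ(n^d log n) = Θ(n³ log n).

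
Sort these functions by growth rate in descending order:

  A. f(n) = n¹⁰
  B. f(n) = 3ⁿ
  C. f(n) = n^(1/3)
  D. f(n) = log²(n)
B > A > C > D

Comparing growth rates:
B = 3ⁿ is O(3ⁿ)
A = n¹⁰ is O(n¹⁰)
C = n^(1/3) is O(n^(1/3))
D = log²(n) is O(log² n)

Therefore, the order from fastest to slowest is: B > A > C > D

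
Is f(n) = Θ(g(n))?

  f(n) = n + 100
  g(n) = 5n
True

f(n) = n + 100 and g(n) = 5n are both O(n).
Since they have the same asymptotic growth rate, f(n) = Θ(g(n)) is true.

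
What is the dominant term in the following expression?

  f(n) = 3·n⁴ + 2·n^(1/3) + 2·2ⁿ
2·2ⁿ

Looking at each term:
  - 3·n⁴ is O(n⁴)
  - 2·n^(1/3) is O(n^(1/3))
  - 2·2ⁿ is O(2ⁿ)

The term 2·2ⁿ (O(2ⁿ)) grows fastest and dominates all others.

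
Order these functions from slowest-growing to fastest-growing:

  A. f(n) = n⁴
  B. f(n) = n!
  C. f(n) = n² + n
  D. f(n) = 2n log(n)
D < C < A < B

Comparing growth rates:
D = 2n log(n) is O(n log n)
C = n² + n is O(n²)
A = n⁴ is O(n⁴)
B = n! is O(n!)

Therefore, the order from slowest to fastest is: D < C < A < B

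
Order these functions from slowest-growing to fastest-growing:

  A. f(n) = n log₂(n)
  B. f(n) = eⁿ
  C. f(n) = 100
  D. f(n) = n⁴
C < A < D < B

Comparing growth rates:
C = 100 is O(1)
A = n log₂(n) is O(n log n)
D = n⁴ is O(n⁴)
B = eⁿ is O(eⁿ)

Therefore, the order from slowest to fastest is: C < A < D < B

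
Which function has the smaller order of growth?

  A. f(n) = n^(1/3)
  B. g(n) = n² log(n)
A

f(n) = n^(1/3) is O(n^(1/3)), while g(n) = n² log(n) is O(n² log n).
Since O(n^(1/3)) grows slower than O(n² log n), f(n) is dominated.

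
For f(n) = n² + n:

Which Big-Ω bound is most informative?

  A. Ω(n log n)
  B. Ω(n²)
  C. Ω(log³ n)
B

f(n) = n² + n is Ω(n²).
All listed options are valid Big-Ω bounds (lower bounds),
but Ω(n²) is the tightest (largest valid bound).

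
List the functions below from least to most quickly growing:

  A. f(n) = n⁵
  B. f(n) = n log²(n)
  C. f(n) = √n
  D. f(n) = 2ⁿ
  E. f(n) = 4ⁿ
C < B < A < D < E

Comparing growth rates:
C = √n is O(√n)
B = n log²(n) is O(n log² n)
A = n⁵ is O(n⁵)
D = 2ⁿ is O(2ⁿ)
E = 4ⁿ is O(4ⁿ)

Therefore, the order from slowest to fastest is: C < B < A < D < E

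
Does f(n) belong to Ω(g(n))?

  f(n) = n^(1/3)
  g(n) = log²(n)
True

f(n) = n^(1/3) is O(n^(1/3)), and g(n) = log²(n) is O(log² n).
Since O(n^(1/3)) grows at least as fast as O(log² n), f(n) = Ω(g(n)) is true.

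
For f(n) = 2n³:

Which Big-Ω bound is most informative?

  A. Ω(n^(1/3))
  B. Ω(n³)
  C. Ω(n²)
B

f(n) = 2n³ is Ω(n³).
All listed options are valid Big-Ω bounds (lower bounds),
but Ω(n³) is the tightest (largest valid bound).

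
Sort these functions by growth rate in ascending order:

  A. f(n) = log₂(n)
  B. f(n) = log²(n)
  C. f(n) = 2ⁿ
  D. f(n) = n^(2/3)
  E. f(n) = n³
A < B < D < E < C

Comparing growth rates:
A = log₂(n) is O(log n)
B = log²(n) is O(log² n)
D = n^(2/3) is O(n^(2/3))
E = n³ is O(n³)
C = 2ⁿ is O(2ⁿ)

Therefore, the order from slowest to fastest is: A < B < D < E < C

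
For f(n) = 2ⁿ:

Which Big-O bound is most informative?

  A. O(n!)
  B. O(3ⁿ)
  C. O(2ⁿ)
C

f(n) = 2ⁿ is O(2ⁿ).
All listed options are valid Big-O bounds (upper bounds),
but O(2ⁿ) is the tightest (smallest valid bound).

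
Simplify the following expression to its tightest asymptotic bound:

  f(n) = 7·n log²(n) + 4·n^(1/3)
Θ(n log² n)

Order the terms by growth rate: 4·n^(1/3) ≺ 7·n log²(n).
The fastest-growing term 7·n log²(n) dominates as n → ∞; dropping its constant factor gives Θ(n log² n).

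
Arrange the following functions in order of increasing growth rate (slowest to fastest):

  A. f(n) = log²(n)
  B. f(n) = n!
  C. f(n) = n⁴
A < C < B

Comparing growth rates:
A = log²(n) is O(log² n)
C = n⁴ is O(n⁴)
B = n! is O(n!)

Therefore, the order from slowest to fastest is: A < C < B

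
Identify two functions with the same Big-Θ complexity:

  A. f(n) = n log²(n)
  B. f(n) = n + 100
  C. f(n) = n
B and C

Examining each function:
  A. n log²(n) is O(n log² n)
  B. n + 100 is O(n)
  C. n is O(n)

Functions B and C both have the same complexity class.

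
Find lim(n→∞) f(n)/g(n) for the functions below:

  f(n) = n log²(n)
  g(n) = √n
∞

Since n log²(n) (O(n log² n)) grows faster than √n (O(√n)),
the ratio f(n)/g(n) → ∞ as n → ∞.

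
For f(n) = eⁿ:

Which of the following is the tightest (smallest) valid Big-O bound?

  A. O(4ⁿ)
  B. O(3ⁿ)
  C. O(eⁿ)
C

f(n) = eⁿ is O(eⁿ).
All listed options are valid Big-O bounds (upper bounds),
but O(eⁿ) is the tightest (smallest valid bound).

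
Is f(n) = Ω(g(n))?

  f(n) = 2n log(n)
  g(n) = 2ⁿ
False

f(n) = 2n log(n) is O(n log n), and g(n) = 2ⁿ is O(2ⁿ).
Since O(n log n) grows slower than O(2ⁿ), f(n) = Ω(g(n)) is false.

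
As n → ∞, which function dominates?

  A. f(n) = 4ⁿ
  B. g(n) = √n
A

f(n) = 4ⁿ is O(4ⁿ), while g(n) = √n is O(√n).
Since O(4ⁿ) grows faster than O(√n), f(n) dominates.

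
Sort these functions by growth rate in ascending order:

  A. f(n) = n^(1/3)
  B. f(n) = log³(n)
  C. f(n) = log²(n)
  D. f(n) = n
C < B < A < D

Comparing growth rates:
C = log²(n) is O(log² n)
B = log³(n) is O(log³ n)
A = n^(1/3) is O(n^(1/3))
D = n is O(n)

Therefore, the order from slowest to fastest is: C < B < A < D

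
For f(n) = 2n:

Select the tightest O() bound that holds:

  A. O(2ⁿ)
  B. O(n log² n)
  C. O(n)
C

f(n) = 2n is O(n).
All listed options are valid Big-O bounds (upper bounds),
but O(n) is the tightest (smallest valid bound).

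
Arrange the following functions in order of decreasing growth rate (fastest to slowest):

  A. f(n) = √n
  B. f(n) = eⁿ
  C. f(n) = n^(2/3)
B > C > A

Comparing growth rates:
B = eⁿ is O(eⁿ)
C = n^(2/3) is O(n^(2/3))
A = √n is O(√n)

Therefore, the order from fastest to slowest is: B > C > A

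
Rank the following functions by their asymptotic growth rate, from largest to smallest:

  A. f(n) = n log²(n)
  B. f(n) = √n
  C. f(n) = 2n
A > C > B

Comparing growth rates:
A = n log²(n) is O(n log² n)
C = 2n is O(n)
B = √n is O(√n)

Therefore, the order from fastest to slowest is: A > C > B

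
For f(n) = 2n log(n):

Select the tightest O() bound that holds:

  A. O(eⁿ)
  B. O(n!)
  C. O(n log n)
C

f(n) = 2n log(n) is O(n log n).
All listed options are valid Big-O bounds (upper bounds),
but O(n log n) is the tightest (smallest valid bound).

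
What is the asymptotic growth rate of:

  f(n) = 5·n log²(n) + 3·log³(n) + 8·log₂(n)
Θ(n log² n)

Order the terms by growth rate: 8·log₂(n) ≺ 3·log³(n) ≺ 5·n log²(n).
The fastest-growing term 5·n log²(n) dominates as n → ∞; dropping its constant factor gives Θ(n log² n).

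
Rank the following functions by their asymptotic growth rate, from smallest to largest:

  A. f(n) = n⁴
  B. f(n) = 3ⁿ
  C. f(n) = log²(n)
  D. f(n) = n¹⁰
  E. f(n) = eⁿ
C < A < D < E < B

Comparing growth rates:
C = log²(n) is O(log² n)
A = n⁴ is O(n⁴)
D = n¹⁰ is O(n¹⁰)
E = eⁿ is O(eⁿ)
B = 3ⁿ is O(3ⁿ)

Therefore, the order from slowest to fastest is: C < A < D < E < B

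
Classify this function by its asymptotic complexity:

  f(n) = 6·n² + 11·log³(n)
O(n²)

The dominant term in 6·n² + 11·log³(n) is 6·n², which is Θ(n²).
Lower-order terms (11·log³(n)) are asymptotically negligible.
Constants are absorbed, so the tightest bound is O(n²).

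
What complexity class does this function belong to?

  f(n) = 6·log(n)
O(log n)

The dominant term in 6·log(n) is 6·log(n), which is Θ(log n).
Constants are absorbed, so the tightest bound is O(log n).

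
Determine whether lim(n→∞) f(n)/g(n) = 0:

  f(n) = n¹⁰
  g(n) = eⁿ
True

f(n) = n¹⁰ is O(n¹⁰), and g(n) = eⁿ is O(eⁿ).
Since O(n¹⁰) grows strictly slower than O(eⁿ), f(n) = o(g(n)) is true.
This means lim(n→∞) f(n)/g(n) = 0.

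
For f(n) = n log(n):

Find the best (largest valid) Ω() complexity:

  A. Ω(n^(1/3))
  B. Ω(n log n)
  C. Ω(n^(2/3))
B

f(n) = n log(n) is Ω(n log n).
All listed options are valid Big-Ω bounds (lower bounds),
but Ω(n log n) is the tightest (largest valid bound).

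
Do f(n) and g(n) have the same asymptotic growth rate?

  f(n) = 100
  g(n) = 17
True

f(n) = 100 and g(n) = 17 are both O(1).
Since they have the same asymptotic growth rate, f(n) = Θ(g(n)) is true.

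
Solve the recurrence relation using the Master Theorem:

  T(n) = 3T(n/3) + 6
Θ(n)

Master Theorem: a = 3, b = 3, f(n) = 6.
Compute the critical exponent d = log₃(3) = 1.
Compare f(n) = Θ(1) against n^d:
  k = 0 < d = 1, so f(n) = O(n^(d-ε)) — Case 1.
  The recursion cost dominates: T(n) = Θ(n^d) = Θ(n).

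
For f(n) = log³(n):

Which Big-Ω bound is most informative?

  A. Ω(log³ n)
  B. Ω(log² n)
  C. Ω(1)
A

f(n) = log³(n) is Ω(log³ n).
All listed options are valid Big-Ω bounds (lower bounds),
but Ω(log³ n) is the tightest (largest valid bound).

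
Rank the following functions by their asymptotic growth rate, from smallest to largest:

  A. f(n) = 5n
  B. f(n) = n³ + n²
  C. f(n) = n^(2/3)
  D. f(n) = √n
D < C < A < B

Comparing growth rates:
D = √n is O(√n)
C = n^(2/3) is O(n^(2/3))
A = 5n is O(n)
B = n³ + n² is O(n³)

Therefore, the order from slowest to fastest is: D < C < A < B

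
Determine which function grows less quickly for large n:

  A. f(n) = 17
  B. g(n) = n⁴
A

f(n) = 17 is O(1), while g(n) = n⁴ is O(n⁴).
Since O(1) grows slower than O(n⁴), f(n) is dominated.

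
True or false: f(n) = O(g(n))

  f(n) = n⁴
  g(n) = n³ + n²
False

f(n) = n⁴ is O(n⁴), and g(n) = n³ + n² is O(n³).
Since O(n⁴) grows faster than O(n³), f(n) = O(g(n)) is false.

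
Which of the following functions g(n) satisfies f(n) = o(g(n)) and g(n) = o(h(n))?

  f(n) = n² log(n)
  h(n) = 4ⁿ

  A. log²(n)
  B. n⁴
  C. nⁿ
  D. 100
B

We need g(n) with n² log(n) = o(g(n)) and g(n) = o(4ⁿ), i.e. O(n² log n) ≺ g ≺ O(4ⁿ).
Check each option:
  A. log²(n) — O(log² n) does not grow strictly faster than f(n)
  B. n⁴ — O(n⁴) is strictly between O(n² log n) and O(4ⁿ) ✓
  C. nⁿ — O(nⁿ) does not grow strictly slower than h(n)
  D. 100 — O(1) does not grow strictly faster than f(n)

Only option B (n⁴) lies strictly between.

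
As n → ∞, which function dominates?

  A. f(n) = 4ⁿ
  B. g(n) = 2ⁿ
A

f(n) = 4ⁿ is O(4ⁿ), while g(n) = 2ⁿ is O(2ⁿ).
Since O(4ⁿ) grows faster than O(2ⁿ), f(n) dominates.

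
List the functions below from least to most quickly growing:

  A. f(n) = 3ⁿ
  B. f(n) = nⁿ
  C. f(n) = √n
C < A < B

Comparing growth rates:
C = √n is O(√n)
A = 3ⁿ is O(3ⁿ)
B = nⁿ is O(nⁿ)

Therefore, the order from slowest to fastest is: C < A < B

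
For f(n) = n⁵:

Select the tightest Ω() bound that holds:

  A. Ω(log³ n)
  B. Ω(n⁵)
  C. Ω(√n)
B

f(n) = n⁵ is Ω(n⁵).
All listed options are valid Big-Ω bounds (lower bounds),
but Ω(n⁵) is the tightest (largest valid bound).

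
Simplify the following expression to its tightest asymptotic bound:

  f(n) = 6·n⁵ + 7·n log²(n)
Θ(n⁵)

Order the terms by growth rate: 7·n log²(n) ≺ 6·n⁵.
The fastest-growing term 6·n⁵ dominates as n → ∞; dropping its constant factor gives Θ(n⁵).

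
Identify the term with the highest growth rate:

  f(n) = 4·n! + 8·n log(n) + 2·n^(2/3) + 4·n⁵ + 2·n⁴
4·n!

Looking at each term:
  - 4·n! is O(n!)
  - 8·n log(n) is O(n log n)
  - 2·n^(2/3) is O(n^(2/3))
  - 4·n⁵ is O(n⁵)
  - 2·n⁴ is O(n⁴)

The term 4·n! (O(n!)) grows fastest and dominates all others.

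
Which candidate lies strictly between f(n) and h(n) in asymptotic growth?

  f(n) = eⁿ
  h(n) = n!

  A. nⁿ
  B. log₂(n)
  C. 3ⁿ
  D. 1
C

We need g(n) with eⁿ = o(g(n)) and g(n) = o(n!), i.e. O(eⁿ) ≺ g ≺ O(n!).
Check each option:
  A. nⁿ — O(nⁿ) does not grow strictly slower than h(n)
  B. log₂(n) — O(log n) does not grow strictly faster than f(n)
  C. 3ⁿ — O(3ⁿ) is strictly between O(eⁿ) and O(n!) ✓
  D. 1 — O(1) does not grow strictly faster than f(n)

Only option C (3ⁿ) lies strictly between.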